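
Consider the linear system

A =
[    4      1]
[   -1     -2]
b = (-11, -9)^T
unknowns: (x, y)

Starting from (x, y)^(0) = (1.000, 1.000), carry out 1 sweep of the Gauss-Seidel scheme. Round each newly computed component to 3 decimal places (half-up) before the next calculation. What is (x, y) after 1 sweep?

Iteration 1:
  x = (-11 - (1)·1.000) / (4) = -3.000
  y = (-9 - (-1)·-3.000) / (-2) = 6.000

(-3.000, 6.000)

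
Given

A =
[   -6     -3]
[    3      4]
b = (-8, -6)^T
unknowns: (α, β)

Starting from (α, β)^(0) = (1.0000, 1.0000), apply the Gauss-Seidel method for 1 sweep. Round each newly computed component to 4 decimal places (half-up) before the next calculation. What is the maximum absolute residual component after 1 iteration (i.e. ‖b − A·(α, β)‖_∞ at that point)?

Iteration 1:
  α = (-8 - (-3)·1.0000) / (-6) = 0.8333
  β = (-6 - (3)·0.8333) / (4) = -2.1250
Residual b − A·x = (-9.3752, 0.0001); ∞-norm = 9.3752

9.3752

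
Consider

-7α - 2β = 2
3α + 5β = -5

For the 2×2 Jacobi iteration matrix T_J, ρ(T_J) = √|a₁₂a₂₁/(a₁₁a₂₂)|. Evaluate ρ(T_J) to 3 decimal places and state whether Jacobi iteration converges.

a₁₂a₂₁/(a₁₁a₂₂) = (-2)·(3) / ((-7)·(5)) = 0.171429
ρ = √|0.171429| = √0.171429 = 0.414
ρ < 1, so Jacobi converges

0.414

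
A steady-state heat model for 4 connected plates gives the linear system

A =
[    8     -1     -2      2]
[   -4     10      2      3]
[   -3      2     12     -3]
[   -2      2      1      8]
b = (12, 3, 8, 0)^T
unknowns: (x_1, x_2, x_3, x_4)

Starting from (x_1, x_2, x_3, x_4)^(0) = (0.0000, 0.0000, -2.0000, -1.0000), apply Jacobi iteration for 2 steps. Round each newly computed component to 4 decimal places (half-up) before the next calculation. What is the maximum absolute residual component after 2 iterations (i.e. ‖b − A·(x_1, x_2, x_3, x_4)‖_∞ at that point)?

Iteration 1:
  x_1 = (12 - (-1)·0.0000 - (-2)·-2.0000 - (2)·-1.0000) / (8) = 1.2500
  x_2 = (3 - (-4)·0.0000 - (2)·-2.0000 - (3)·-1.0000) / (10) = 1.0000
  x_3 = (8 - (-3)·0.0000 - (2)·0.0000 - (-3)·-1.0000) / (12) = 0.4167
  x_4 = (0 - (-2)·0.0000 - (2)·0.0000 - (1)·-2.0000) / (8) = 0.2500
Iteration 2:
  x_1 = (12 - (-1)·1.0000 - (-2)·0.4167 - (2)·0.2500) / (8) = 1.6667
  x_2 = (3 - (-4)·1.2500 - (2)·0.4167 - (3)·0.2500) / (10) = 0.6417
  x_3 = (8 - (-3)·1.2500 - (2)·1.0000 - (-3)·0.2500) / (12) = 0.8750
  x_4 = (0 - (-2)·1.2500 - (2)·1.0000 - (1)·0.4167) / (8) = 0.0104
Residual b − A·x = (1.0373, 1.4686, 1.2479, 1.0918); ∞-norm = 1.4686

1.4686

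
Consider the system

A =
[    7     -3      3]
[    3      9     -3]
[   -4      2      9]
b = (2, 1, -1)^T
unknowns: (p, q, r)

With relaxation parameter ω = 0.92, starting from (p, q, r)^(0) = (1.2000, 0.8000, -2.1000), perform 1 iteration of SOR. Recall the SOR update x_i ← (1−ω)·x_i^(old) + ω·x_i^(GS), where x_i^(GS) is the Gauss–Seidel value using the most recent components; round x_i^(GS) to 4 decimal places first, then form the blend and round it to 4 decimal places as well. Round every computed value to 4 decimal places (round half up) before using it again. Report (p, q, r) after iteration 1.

(1.5023, -0.9385, 0.5359)

Iteration 1:
  p: GS value = (2 - (-3)·0.8000 - (3)·-2.1000) / (7) = 1.5286;  p ← (1−ω)·1.2000 + ω·1.5286 = 1.5023
  q: GS value = (1 - (3)·1.5023 - (-3)·-2.1000) / (9) = -1.0897;  q ← (1−ω)·0.8000 + ω·-1.0897 = -0.9385
  r: GS value = (-1 - (-4)·1.5023 - (2)·-0.9385) / (9) = 0.7651;  r ← (1−ω)·-2.1000 + ω·0.7651 = 0.5359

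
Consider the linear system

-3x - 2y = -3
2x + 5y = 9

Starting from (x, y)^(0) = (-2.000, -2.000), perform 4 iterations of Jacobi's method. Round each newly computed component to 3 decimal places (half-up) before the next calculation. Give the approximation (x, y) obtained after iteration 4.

(-0.395, 1.631)

Iteration 1:
  x = (-3 - (-2)·-2.000) / (-3) = 2.333
  y = (9 - (2)·-2.000) / (5) = 2.600
Iteration 2:
  x = (-3 - (-2)·2.600) / (-3) = -0.733
  y = (9 - (2)·2.333) / (5) = 0.867
Iteration 3:
  x = (-3 - (-2)·0.867) / (-3) = 0.422
  y = (9 - (2)·-0.733) / (5) = 2.093
Iteration 4:
  x = (-3 - (-2)·2.093) / (-3) = -0.395
  y = (9 - (2)·0.422) / (5) = 1.631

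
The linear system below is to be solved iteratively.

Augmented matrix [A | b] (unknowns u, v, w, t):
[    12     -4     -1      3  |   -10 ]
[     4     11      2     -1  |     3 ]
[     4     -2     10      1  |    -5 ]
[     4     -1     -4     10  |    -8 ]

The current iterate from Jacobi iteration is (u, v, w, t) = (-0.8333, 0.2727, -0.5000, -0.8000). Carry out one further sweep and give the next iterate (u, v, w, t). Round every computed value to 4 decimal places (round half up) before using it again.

(-0.5841, 0.5939, -0.0321, -0.6394)

One sweep:
  u = (-10 - (-4)·0.2727 - (-1)·-0.5000 - (3)·-0.8000) / (12) = -0.5841
  v = (3 - (4)·-0.8333 - (2)·-0.5000 - (-1)·-0.8000) / (11) = 0.5939
  w = (-5 - (4)·-0.8333 - (-2)·0.2727 - (1)·-0.8000) / (10) = -0.0321
  t = (-8 - (4)·-0.8333 - (-1)·0.2727 - (-4)·-0.5000) / (10) = -0.6394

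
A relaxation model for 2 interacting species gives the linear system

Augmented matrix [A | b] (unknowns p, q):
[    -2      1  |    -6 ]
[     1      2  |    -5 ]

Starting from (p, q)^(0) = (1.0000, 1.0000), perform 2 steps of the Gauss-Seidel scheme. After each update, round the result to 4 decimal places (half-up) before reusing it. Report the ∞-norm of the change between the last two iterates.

Iteration 1:
  p = (-6 - (1)·1.0000) / (-2) = 3.5000
  q = (-5 - (1)·3.5000) / (2) = -4.2500
Iteration 2:
  p = (-6 - (1)·-4.2500) / (-2) = 0.8750
  q = (-5 - (1)·0.8750) / (2) = -2.9375
Change: (-2.6250, 1.3125) → max |·| = 2.6250

2.6250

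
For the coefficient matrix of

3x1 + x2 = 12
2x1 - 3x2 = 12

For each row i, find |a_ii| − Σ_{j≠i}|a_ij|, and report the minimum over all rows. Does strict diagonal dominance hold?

row 1: |3| − (1) = 2
row 2: |-3| − (2) = 1
minimum over rows = 1 → strictly diagonally dominant (convergence guaranteed)

1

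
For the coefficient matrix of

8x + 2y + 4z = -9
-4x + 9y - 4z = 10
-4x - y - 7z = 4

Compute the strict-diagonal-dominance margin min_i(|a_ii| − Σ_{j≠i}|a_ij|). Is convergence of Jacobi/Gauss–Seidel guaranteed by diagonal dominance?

row 1: |8| − (2+4) = 2
row 2: |9| − (4+4) = 1
row 3: |-7| − (4+1) = 2
minimum over rows = 1 → strictly diagonally dominant (convergence guaranteed)

1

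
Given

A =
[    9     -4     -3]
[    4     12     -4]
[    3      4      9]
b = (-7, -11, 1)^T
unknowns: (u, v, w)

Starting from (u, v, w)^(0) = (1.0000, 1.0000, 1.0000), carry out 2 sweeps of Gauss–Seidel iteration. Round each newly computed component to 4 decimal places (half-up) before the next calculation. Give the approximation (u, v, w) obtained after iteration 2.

Iteration 1:
  u = (-7 - (-4)·1.0000 - (-3)·1.0000) / (9) = 0.0000
  v = (-11 - (4)·0.0000 - (-4)·1.0000) / (12) = -0.5833
  w = (1 - (3)·0.0000 - (4)·-0.5833) / (9) = 0.3704
Iteration 2:
  u = (-7 - (-4)·-0.5833 - (-3)·0.3704) / (9) = -0.9136
  v = (-11 - (4)·-0.9136 - (-4)·0.3704) / (12) = -0.4887
  w = (1 - (3)·-0.9136 - (4)·-0.4887) / (9) = 0.6328

(-0.9136, -0.4887, 0.6328)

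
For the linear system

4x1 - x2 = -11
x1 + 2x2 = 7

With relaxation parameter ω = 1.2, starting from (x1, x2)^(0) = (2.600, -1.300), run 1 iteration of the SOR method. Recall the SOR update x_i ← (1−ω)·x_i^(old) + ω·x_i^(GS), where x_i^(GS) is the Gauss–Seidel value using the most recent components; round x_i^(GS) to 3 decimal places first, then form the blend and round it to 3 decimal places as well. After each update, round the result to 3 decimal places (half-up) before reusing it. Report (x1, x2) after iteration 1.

(-4.210, 6.986)

Iteration 1:
  x1: GS value = (-11 - (-1)·-1.300) / (4) = -3.075;  x1 ← (1−ω)·2.600 + ω·-3.075 = -4.210
  x2: GS value = (7 - (1)·-4.210) / (2) = 5.605;  x2 ← (1−ω)·-1.300 + ω·5.605 = 6.986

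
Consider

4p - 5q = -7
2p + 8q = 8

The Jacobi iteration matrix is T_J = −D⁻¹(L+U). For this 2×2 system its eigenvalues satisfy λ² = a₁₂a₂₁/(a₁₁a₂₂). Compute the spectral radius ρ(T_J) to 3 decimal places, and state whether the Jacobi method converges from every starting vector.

a₁₂a₂₁/(a₁₁a₂₂) = (-5)·(2) / ((4)·(8)) = -0.312500
ρ = √|-0.312500| = √0.312500 = 0.559
ρ < 1, so Jacobi converges

0.559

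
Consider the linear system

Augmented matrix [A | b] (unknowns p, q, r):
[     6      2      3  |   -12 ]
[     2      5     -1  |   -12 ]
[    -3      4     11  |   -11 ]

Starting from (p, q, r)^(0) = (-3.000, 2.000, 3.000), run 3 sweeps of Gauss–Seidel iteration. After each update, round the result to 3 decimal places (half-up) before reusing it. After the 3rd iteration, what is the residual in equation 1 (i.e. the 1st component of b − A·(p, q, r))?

-0.273

Iteration 1:
  p = (-12 - (2)·2.000 - (3)·3.000) / (6) = -4.167
  q = (-12 - (2)·-4.167 - (-1)·3.000) / (5) = -0.133
  r = (-11 - (-3)·-4.167 - (4)·-0.133) / (11) = -2.088
Iteration 2:
  p = (-12 - (2)·-0.133 - (3)·-2.088) / (6) = -0.912
  q = (-12 - (2)·-0.912 - (-1)·-2.088) / (5) = -2.453
  r = (-11 - (-3)·-0.912 - (4)·-2.453) / (11) = -0.357
Iteration 3:
  p = (-12 - (2)·-2.453 - (3)·-0.357) / (6) = -1.004
  q = (-12 - (2)·-1.004 - (-1)·-0.357) / (5) = -2.070
  r = (-11 - (-3)·-1.004 - (4)·-2.070) / (11) = -0.521
Residual b − A·x = (-0.273, -0.163, -0.001)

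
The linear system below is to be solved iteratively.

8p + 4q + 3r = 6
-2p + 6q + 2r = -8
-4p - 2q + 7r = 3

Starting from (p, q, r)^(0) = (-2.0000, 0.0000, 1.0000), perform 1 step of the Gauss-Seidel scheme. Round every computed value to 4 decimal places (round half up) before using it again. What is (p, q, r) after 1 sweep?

Iteration 1:
  p = (6 - (4)·0.0000 - (3)·1.0000) / (8) = 0.3750
  q = (-8 - (-2)·0.3750 - (2)·1.0000) / (6) = -1.5417
  r = (3 - (-4)·0.3750 - (-2)·-1.5417) / (7) = 0.2024

(0.3750, -1.5417, 0.2024)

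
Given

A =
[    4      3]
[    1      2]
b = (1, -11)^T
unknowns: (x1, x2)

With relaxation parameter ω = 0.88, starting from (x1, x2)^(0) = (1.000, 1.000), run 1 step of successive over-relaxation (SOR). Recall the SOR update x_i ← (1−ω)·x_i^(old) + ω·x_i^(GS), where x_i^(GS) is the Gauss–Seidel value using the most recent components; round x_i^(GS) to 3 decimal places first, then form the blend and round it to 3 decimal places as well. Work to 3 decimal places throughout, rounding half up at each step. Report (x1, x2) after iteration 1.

(-0.320, -4.579)

Iteration 1:
  x1: GS value = (1 - (3)·1.000) / (4) = -0.500;  x1 ← (1−ω)·1.000 + ω·-0.500 = -0.320
  x2: GS value = (-11 - (1)·-0.320) / (2) = -5.340;  x2 ← (1−ω)·1.000 + ω·-5.340 = -4.579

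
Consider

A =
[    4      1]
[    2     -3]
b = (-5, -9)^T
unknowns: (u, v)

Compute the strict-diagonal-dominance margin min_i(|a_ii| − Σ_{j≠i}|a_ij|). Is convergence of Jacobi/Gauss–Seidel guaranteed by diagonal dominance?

1

row 1: |4| − (1) = 3
row 2: |-3| − (2) = 1
minimum over rows = 1 → strictly diagonally dominant (convergence guaranteed)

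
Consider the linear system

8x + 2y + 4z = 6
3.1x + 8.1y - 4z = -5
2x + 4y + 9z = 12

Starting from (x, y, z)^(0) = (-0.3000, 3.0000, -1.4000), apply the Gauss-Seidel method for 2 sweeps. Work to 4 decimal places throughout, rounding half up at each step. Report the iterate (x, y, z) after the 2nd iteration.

Iteration 1:
  x = (6 - (2)·3.0000 - (4)·-1.4000) / (8) = 0.7000
  y = (-5 - (3.1)·0.7000 - (-4)·-1.4000) / (8.1) = -1.5765
  z = (12 - (2)·0.7000 - (4)·-1.5765) / (9) = 1.8784
Iteration 2:
  x = (6 - (2)·-1.5765 - (4)·1.8784) / (8) = 0.2049
  y = (-5 - (3.1)·0.2049 - (-4)·1.8784) / (8.1) = 0.2319
  z = (12 - (2)·0.2049 - (4)·0.2319) / (9) = 1.1847

(0.2049, 0.2319, 1.1847)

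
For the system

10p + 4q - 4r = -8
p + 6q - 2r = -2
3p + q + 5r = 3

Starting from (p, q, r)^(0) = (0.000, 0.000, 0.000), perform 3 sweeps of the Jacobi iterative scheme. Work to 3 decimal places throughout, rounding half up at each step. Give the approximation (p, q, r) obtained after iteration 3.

Iteration 1:
  p = (-8 - (4)·0.000 - (-4)·0.000) / (10) = -0.800
  q = (-2 - (1)·0.000 - (-2)·0.000) / (6) = -0.333
  r = (3 - (3)·0.000 - (1)·0.000) / (5) = 0.600
Iteration 2:
  p = (-8 - (4)·-0.333 - (-4)·0.600) / (10) = -0.427
  q = (-2 - (1)·-0.800 - (-2)·0.600) / (6) = 0.000
  r = (3 - (3)·-0.800 - (1)·-0.333) / (5) = 1.147
Iteration 3:
  p = (-8 - (4)·0.000 - (-4)·1.147) / (10) = -0.341
  q = (-2 - (1)·-0.427 - (-2)·1.147) / (6) = 0.120
  r = (3 - (3)·-0.427 - (1)·0.000) / (5) = 0.856

(-0.341, 0.120, 0.856)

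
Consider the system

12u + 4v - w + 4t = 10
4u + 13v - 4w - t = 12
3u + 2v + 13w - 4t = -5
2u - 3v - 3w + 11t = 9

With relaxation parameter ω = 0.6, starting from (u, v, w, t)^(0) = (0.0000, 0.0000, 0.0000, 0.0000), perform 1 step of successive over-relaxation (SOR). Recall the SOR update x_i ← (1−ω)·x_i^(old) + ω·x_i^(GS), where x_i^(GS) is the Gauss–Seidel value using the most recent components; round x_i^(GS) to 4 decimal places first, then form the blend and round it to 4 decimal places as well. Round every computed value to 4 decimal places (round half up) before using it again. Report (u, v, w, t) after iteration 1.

(0.5000, 0.4615, -0.3426, 0.4558)

Iteration 1:
  u: GS value = (10 - (4)·0.0000 - (-1)·0.0000 - (4)·0.0000) / (12) = 0.8333;  u ← (1−ω)·0.0000 + ω·0.8333 = 0.5000
  v: GS value = (12 - (4)·0.5000 - (-4)·0.0000 - (-1)·0.0000) / (13) = 0.7692;  v ← (1−ω)·0.0000 + ω·0.7692 = 0.4615
  w: GS value = (-5 - (3)·0.5000 - (2)·0.4615 - (-4)·0.0000) / (13) = -0.5710;  w ← (1−ω)·0.0000 + ω·-0.5710 = -0.3426
  t: GS value = (9 - (2)·0.5000 - (-3)·0.4615 - (-3)·-0.3426) / (11) = 0.7597;  t ← (1−ω)·0.0000 + ω·0.7597 = 0.4558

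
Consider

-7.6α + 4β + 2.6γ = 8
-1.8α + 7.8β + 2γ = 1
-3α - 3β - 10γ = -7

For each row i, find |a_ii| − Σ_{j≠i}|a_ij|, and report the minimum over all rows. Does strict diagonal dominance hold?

1

row 1: |-7.6| − (4+2.6) = 1
row 2: |7.8| − (1.8+2) = 4
row 3: |-10| − (3+3) = 4
minimum over rows = 1 → strictly diagonally dominant (convergence guaranteed)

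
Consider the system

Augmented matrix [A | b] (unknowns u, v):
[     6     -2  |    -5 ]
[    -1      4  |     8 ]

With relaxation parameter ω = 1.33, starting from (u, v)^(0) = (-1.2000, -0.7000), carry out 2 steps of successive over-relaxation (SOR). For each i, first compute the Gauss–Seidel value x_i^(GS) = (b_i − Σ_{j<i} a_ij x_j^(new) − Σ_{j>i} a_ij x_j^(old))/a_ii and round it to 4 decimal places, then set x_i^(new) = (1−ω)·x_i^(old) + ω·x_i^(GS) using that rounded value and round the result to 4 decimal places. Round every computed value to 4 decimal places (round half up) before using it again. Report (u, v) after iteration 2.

(0.3601, 1.9379)

Iteration 1:
  u: GS value = (-5 - (-2)·-0.7000) / (6) = -1.0667;  u ← (1−ω)·-1.2000 + ω·-1.0667 = -1.0227
  v: GS value = (8 - (-1)·-1.0227) / (4) = 1.7443;  v ← (1−ω)·-0.7000 + ω·1.7443 = 2.5509
Iteration 2:
  u: GS value = (-5 - (-2)·2.5509) / (6) = 0.0170;  u ← (1−ω)·-1.0227 + ω·0.0170 = 0.3601
  v: GS value = (8 - (-1)·0.3601) / (4) = 2.0900;  v ← (1−ω)·2.5509 + ω·2.0900 = 1.9379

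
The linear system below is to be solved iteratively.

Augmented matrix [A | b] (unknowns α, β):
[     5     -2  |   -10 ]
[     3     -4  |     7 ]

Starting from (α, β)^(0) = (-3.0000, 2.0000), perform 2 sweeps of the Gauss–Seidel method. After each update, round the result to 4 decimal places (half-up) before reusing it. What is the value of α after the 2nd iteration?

Iteration 1:
  α = (-10 - (-2)·2.0000) / (5) = -1.2000
  β = (7 - (3)·-1.2000) / (-4) = -2.6500
Iteration 2:
  α = (-10 - (-2)·-2.6500) / (5) = -3.0600
  β = (7 - (3)·-3.0600) / (-4) = -4.0450

-3.0600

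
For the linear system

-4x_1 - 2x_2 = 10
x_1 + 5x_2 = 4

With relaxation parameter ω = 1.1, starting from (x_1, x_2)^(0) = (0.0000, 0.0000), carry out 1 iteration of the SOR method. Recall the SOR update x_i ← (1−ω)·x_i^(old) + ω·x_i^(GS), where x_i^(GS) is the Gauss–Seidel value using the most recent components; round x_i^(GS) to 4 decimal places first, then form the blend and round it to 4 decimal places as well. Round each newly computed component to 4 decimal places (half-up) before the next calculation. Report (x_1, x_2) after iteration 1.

(-2.7500, 1.4850)

Iteration 1:
  x_1: GS value = (10 - (-2)·0.0000) / (-4) = -2.5000;  x_1 ← (1−ω)·0.0000 + ω·-2.5000 = -2.7500
  x_2: GS value = (4 - (1)·-2.7500) / (5) = 1.3500;  x_2 ← (1−ω)·0.0000 + ω·1.3500 = 1.4850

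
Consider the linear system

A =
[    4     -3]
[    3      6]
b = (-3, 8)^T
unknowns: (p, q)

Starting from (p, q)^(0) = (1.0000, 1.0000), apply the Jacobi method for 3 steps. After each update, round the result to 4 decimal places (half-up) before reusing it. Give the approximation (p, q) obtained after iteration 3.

(0.2500, 1.3958)

Iteration 1:
  p = (-3 - (-3)·1.0000) / (4) = 0.0000
  q = (8 - (3)·1.0000) / (6) = 0.8333
Iteration 2:
  p = (-3 - (-3)·0.8333) / (4) = -0.1250
  q = (8 - (3)·0.0000) / (6) = 1.3333
Iteration 3:
  p = (-3 - (-3)·1.3333) / (4) = 0.2500
  q = (8 - (3)·-0.1250) / (6) = 1.3958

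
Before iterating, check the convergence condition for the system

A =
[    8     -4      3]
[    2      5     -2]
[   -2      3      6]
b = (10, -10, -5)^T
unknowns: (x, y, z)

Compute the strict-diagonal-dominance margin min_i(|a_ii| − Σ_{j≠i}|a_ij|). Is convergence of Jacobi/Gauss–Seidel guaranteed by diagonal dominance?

1

row 1: |8| − (4+3) = 1
row 2: |5| − (2+2) = 1
row 3: |6| − (2+3) = 1
minimum over rows = 1 → strictly diagonally dominant (convergence guaranteed)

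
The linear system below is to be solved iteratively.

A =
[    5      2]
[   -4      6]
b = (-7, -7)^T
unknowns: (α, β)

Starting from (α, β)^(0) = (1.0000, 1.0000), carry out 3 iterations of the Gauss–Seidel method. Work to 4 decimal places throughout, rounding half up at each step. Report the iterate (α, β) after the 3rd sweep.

Iteration 1:
  α = (-7 - (2)·1.0000) / (5) = -1.8000
  β = (-7 - (-4)·-1.8000) / (6) = -2.3667
Iteration 2:
  α = (-7 - (2)·-2.3667) / (5) = -0.4533
  β = (-7 - (-4)·-0.4533) / (6) = -1.4689
Iteration 3:
  α = (-7 - (2)·-1.4689) / (5) = -0.8124
  β = (-7 - (-4)·-0.8124) / (6) = -1.7083

(-0.8124, -1.7083)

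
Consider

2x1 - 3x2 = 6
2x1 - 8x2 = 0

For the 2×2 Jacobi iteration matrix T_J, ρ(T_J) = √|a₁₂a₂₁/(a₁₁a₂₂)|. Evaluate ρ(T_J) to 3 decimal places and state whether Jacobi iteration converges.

0.612

a₁₂a₂₁/(a₁₁a₂₂) = (-3)·(2) / ((2)·(-8)) = 0.375000
ρ = √|0.375000| = √0.375000 = 0.612
ρ < 1, so Jacobi converges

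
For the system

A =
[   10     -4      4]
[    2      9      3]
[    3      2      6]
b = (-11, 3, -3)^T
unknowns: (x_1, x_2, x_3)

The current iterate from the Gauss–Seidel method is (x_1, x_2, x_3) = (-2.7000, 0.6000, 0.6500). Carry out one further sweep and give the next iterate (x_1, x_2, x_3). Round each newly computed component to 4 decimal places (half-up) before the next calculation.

One sweep:
  x_1 = (-11 - (-4)·0.6000 - (4)·0.6500) / (10) = -1.1200
  x_2 = (3 - (2)·-1.1200 - (3)·0.6500) / (9) = 0.3656
  x_3 = (-3 - (3)·-1.1200 - (2)·0.3656) / (6) = -0.0619

(-1.1200, 0.3656, -0.0619)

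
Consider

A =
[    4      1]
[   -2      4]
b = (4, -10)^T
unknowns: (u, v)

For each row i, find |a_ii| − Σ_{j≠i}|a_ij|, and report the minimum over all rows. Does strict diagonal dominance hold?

row 1: |4| − (1) = 3
row 2: |4| − (2) = 2
minimum over rows = 2 → strictly diagonally dominant (convergence guaranteed)

2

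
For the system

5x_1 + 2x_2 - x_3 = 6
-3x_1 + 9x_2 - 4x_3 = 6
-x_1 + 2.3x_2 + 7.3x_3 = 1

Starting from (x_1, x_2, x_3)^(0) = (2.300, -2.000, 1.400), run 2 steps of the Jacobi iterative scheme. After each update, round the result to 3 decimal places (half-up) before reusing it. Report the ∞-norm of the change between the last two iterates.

1.686

Iteration 1:
  x_1 = (6 - (2)·-2.000 - (-1)·1.400) / (5) = 2.280
  x_2 = (6 - (-3)·2.300 - (-4)·1.400) / (9) = 2.056
  x_3 = (1 - (-1)·2.300 - (2.3)·-2.000) / (7.3) = 1.082
Iteration 2:
  x_1 = (6 - (2)·2.056 - (-1)·1.082) / (5) = 0.594
  x_2 = (6 - (-3)·2.280 - (-4)·1.082) / (9) = 1.908
  x_3 = (1 - (-1)·2.280 - (2.3)·2.056) / (7.3) = -0.198
Change: (-1.686, -0.148, -1.280) → max |·| = 1.686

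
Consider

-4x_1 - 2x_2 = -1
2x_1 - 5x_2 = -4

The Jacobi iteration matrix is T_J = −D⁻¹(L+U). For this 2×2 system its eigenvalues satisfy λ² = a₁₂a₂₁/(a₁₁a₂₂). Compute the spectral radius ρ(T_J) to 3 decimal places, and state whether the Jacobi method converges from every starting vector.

0.447

a₁₂a₂₁/(a₁₁a₂₂) = (-2)·(2) / ((-4)·(-5)) = -0.200000
ρ = √|-0.200000| = √0.200000 = 0.447
ρ < 1, so Jacobi converges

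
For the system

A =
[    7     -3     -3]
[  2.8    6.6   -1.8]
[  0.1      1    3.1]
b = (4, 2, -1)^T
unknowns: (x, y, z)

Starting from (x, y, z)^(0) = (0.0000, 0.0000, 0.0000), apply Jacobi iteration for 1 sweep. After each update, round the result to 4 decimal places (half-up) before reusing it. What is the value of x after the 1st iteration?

Iteration 1:
  x = (4 - (-3)·0.0000 - (-3)·0.0000) / (7) = 0.5714
  y = (2 - (2.8)·0.0000 - (-1.8)·0.0000) / (6.6) = 0.3030
  z = (-1 - (0.1)·0.0000 - (1)·0.0000) / (3.1) = -0.3226

0.5714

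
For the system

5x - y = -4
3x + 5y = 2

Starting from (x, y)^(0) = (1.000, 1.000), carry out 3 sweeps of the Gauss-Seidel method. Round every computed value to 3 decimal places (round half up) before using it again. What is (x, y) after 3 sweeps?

(-0.642, 0.785)

Iteration 1:
  x = (-4 - (-1)·1.000) / (5) = -0.600
  y = (2 - (3)·-0.600) / (5) = 0.760
Iteration 2:
  x = (-4 - (-1)·0.760) / (5) = -0.648
  y = (2 - (3)·-0.648) / (5) = 0.789
Iteration 3:
  x = (-4 - (-1)·0.789) / (5) = -0.642
  y = (2 - (3)·-0.642) / (5) = 0.785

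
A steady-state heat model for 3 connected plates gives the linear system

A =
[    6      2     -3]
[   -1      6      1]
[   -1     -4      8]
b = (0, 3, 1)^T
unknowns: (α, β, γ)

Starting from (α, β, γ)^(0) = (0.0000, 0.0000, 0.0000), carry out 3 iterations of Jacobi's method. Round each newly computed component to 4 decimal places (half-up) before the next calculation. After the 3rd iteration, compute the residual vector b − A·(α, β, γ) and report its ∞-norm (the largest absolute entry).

Iteration 1:
  α = (0 - (2)·0.0000 - (-3)·0.0000) / (6) = 0.0000
  β = (3 - (-1)·0.0000 - (1)·0.0000) / (6) = 0.5000
  γ = (1 - (-1)·0.0000 - (-4)·0.0000) / (8) = 0.1250
Iteration 2:
  α = (0 - (2)·0.5000 - (-3)·0.1250) / (6) = -0.1042
  β = (3 - (-1)·0.0000 - (1)·0.1250) / (6) = 0.4792
  γ = (1 - (-1)·0.0000 - (-4)·0.5000) / (8) = 0.3750
Iteration 3:
  α = (0 - (2)·0.4792 - (-3)·0.3750) / (6) = 0.0278
  β = (3 - (-1)·-0.1042 - (1)·0.3750) / (6) = 0.4201
  γ = (1 - (-1)·-0.1042 - (-4)·0.4792) / (8) = 0.3516
Residual b − A·x = (0.0478, 0.1556, -0.1046); ∞-norm = 0.1556

0.1556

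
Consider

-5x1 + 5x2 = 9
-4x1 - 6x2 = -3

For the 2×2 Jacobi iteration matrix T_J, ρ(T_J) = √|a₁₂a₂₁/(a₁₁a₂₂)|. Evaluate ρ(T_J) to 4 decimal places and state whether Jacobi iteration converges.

0.8165

a₁₂a₂₁/(a₁₁a₂₂) = (5)·(-4) / ((-5)·(-6)) = -0.666667
ρ = √|-0.666667| = √0.666667 = 0.8165
ρ < 1, so Jacobi converges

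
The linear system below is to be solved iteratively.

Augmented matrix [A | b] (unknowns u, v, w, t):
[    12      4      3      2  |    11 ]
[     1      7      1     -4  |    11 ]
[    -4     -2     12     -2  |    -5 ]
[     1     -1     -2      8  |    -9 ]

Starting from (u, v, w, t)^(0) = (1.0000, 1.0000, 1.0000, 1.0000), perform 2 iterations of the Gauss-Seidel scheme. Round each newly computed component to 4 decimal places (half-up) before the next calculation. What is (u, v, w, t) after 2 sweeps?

Iteration 1:
  u = (11 - (4)·1.0000 - (3)·1.0000 - (2)·1.0000) / (12) = 0.1667
  v = (11 - (1)·0.1667 - (1)·1.0000 - (-4)·1.0000) / (7) = 1.9762
  w = (-5 - (-4)·0.1667 - (-2)·1.9762 - (-2)·1.0000) / (12) = 0.1349
  t = (-9 - (1)·0.1667 - (-1)·1.9762 - (-2)·0.1349) / (8) = -0.8651
Iteration 2:
  u = (11 - (4)·1.9762 - (3)·0.1349 - (2)·-0.8651) / (12) = 0.3684
  v = (11 - (1)·0.3684 - (1)·0.1349 - (-4)·-0.8651) / (7) = 1.0052
  w = (-5 - (-4)·0.3684 - (-2)·1.0052 - (-2)·-0.8651) / (12) = -0.2705
  t = (-9 - (1)·0.3684 - (-1)·1.0052 - (-2)·-0.2705) / (8) = -1.1130

(0.3684, 1.0052, -0.2705, -1.1130)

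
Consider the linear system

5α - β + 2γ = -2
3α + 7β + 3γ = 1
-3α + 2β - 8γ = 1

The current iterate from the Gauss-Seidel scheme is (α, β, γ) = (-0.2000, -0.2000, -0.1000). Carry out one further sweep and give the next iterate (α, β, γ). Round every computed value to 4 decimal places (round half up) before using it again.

One sweep:
  α = (-2 - (-1)·-0.2000 - (2)·-0.1000) / (5) = -0.4000
  β = (1 - (3)·-0.4000 - (3)·-0.1000) / (7) = 0.3571
  γ = (1 - (-3)·-0.4000 - (2)·0.3571) / (-8) = 0.1143

(-0.4000, 0.3571, 0.1143)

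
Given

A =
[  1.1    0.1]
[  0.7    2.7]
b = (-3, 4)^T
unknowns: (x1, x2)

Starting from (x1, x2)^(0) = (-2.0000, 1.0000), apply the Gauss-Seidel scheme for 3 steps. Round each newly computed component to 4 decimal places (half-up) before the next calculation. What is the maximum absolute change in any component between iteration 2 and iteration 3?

Iteration 1:
  x1 = (-3 - (0.1)·1.0000) / (1.1) = -2.8182
  x2 = (4 - (0.7)·-2.8182) / (2.7) = 2.2121
Iteration 2:
  x1 = (-3 - (0.1)·2.2121) / (1.1) = -2.9284
  x2 = (4 - (0.7)·-2.9284) / (2.7) = 2.2407
Iteration 3:
  x1 = (-3 - (0.1)·2.2407) / (1.1) = -2.9310
  x2 = (4 - (0.7)·-2.9310) / (2.7) = 2.2414
Change: (-0.0026, 0.0007) → max |·| = 0.0026

0.0026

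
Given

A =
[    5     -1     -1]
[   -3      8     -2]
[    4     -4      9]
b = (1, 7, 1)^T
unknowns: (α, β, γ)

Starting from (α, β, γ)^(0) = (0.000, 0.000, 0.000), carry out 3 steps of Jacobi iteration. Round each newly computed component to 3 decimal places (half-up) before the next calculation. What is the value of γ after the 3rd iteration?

0.369

Iteration 1:
  α = (1 - (-1)·0.000 - (-1)·0.000) / (5) = 0.200
  β = (7 - (-3)·0.000 - (-2)·0.000) / (8) = 0.875
  γ = (1 - (4)·0.000 - (-4)·0.000) / (9) = 0.111
Iteration 2:
  α = (1 - (-1)·0.875 - (-1)·0.111) / (5) = 0.397
  β = (7 - (-3)·0.200 - (-2)·0.111) / (8) = 0.978
  γ = (1 - (4)·0.200 - (-4)·0.875) / (9) = 0.411
Iteration 3:
  α = (1 - (-1)·0.978 - (-1)·0.411) / (5) = 0.478
  β = (7 - (-3)·0.397 - (-2)·0.411) / (8) = 1.127
  γ = (1 - (4)·0.397 - (-4)·0.978) / (9) = 0.369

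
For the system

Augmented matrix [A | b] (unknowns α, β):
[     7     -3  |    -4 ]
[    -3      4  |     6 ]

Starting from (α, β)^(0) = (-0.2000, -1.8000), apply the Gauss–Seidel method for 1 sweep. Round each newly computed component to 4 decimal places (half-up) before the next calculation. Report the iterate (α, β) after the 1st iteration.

(-1.3429, 0.4928)

Iteration 1:
  α = (-4 - (-3)·-1.8000) / (7) = -1.3429
  β = (6 - (-3)·-1.3429) / (4) = 0.4928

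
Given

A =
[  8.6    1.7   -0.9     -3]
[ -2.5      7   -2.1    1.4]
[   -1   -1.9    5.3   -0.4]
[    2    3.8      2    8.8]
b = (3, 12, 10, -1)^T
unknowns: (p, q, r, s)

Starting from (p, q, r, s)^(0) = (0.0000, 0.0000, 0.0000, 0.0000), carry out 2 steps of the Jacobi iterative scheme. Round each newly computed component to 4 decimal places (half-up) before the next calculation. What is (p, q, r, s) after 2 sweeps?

(0.1678, 2.4276, 2.5586, -1.3620)

Iteration 1:
  p = (3 - (1.7)·0.0000 - (-0.9)·0.0000 - (-3)·0.0000) / (8.6) = 0.3488
  q = (12 - (-2.5)·0.0000 - (-2.1)·0.0000 - (1.4)·0.0000) / (7) = 1.7143
  r = (10 - (-1)·0.0000 - (-1.9)·0.0000 - (-0.4)·0.0000) / (5.3) = 1.8868
  s = (-1 - (2)·0.0000 - (3.8)·0.0000 - (2)·0.0000) / (8.8) = -0.1136
Iteration 2:
  p = (3 - (1.7)·1.7143 - (-0.9)·1.8868 - (-3)·-0.1136) / (8.6) = 0.1678
  q = (12 - (-2.5)·0.3488 - (-2.1)·1.8868 - (1.4)·-0.1136) / (7) = 2.4276
  r = (10 - (-1)·0.3488 - (-1.9)·1.7143 - (-0.4)·-0.1136) / (5.3) = 2.5586
  s = (-1 - (2)·0.3488 - (3.8)·1.7143 - (2)·1.8868) / (8.8) = -1.3620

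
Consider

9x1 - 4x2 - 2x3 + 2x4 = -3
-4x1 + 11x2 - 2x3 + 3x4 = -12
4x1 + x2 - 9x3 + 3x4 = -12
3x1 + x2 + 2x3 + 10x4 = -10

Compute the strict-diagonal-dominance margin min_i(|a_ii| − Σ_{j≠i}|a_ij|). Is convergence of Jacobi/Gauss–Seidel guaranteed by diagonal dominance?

1

row 1: |9| − (4+2+2) = 1
row 2: |11| − (4+2+3) = 2
row 3: |-9| − (4+1+3) = 1
row 4: |10| − (3+1+2) = 4
minimum over rows = 1 → strictly diagonally dominant (convergence guaranteed)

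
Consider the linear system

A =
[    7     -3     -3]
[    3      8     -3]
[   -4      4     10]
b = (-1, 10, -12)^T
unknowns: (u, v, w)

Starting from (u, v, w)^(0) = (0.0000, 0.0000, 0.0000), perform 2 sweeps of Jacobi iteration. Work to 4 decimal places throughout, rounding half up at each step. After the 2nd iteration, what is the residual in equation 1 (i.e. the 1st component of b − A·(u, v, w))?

Iteration 1:
  u = (-1 - (-3)·0.0000 - (-3)·0.0000) / (7) = -0.1429
  v = (10 - (3)·0.0000 - (-3)·0.0000) / (8) = 1.2500
  w = (-12 - (-4)·0.0000 - (4)·0.0000) / (10) = -1.2000
Iteration 2:
  u = (-1 - (-3)·1.2500 - (-3)·-1.2000) / (7) = -0.1214
  v = (10 - (3)·-0.1429 - (-3)·-1.2000) / (8) = 0.8536
  w = (-12 - (-4)·-0.1429 - (4)·1.2500) / (10) = -1.7572
Residual b − A·x = (-2.8610, -1.7362, 1.6720)

-2.8610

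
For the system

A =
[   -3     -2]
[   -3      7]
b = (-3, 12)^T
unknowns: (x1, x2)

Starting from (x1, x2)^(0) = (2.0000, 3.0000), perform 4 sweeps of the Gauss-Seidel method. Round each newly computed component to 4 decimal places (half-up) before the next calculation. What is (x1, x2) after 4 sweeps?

Iteration 1:
  x1 = (-3 - (-2)·3.0000) / (-3) = -1.0000
  x2 = (12 - (-3)·-1.0000) / (7) = 1.2857
Iteration 2:
  x1 = (-3 - (-2)·1.2857) / (-3) = 0.1429
  x2 = (12 - (-3)·0.1429) / (7) = 1.7755
Iteration 3:
  x1 = (-3 - (-2)·1.7755) / (-3) = -0.1837
  x2 = (12 - (-3)·-0.1837) / (7) = 1.6356
Iteration 4:
  x1 = (-3 - (-2)·1.6356) / (-3) = -0.0904
  x2 = (12 - (-3)·-0.0904) / (7) = 1.6755

(-0.0904, 1.6755)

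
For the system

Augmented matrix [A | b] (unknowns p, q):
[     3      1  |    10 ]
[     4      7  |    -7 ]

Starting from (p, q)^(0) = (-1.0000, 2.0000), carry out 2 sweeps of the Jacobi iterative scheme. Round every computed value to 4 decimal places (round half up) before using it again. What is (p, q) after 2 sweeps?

(3.4762, -2.5238)

Iteration 1:
  p = (10 - (1)·2.0000) / (3) = 2.6667
  q = (-7 - (4)·-1.0000) / (7) = -0.4286
Iteration 2:
  p = (10 - (1)·-0.4286) / (3) = 3.4762
  q = (-7 - (4)·2.6667) / (7) = -2.5238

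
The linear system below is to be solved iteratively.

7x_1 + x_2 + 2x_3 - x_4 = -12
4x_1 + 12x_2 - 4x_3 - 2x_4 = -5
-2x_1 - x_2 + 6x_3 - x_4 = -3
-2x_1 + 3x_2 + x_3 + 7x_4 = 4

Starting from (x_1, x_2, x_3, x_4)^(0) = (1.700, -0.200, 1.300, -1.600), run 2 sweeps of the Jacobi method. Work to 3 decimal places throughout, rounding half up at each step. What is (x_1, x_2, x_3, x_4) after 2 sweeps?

(-1.394, 0.427, -1.239, 0.302)

Iteration 1:
  x_1 = (-12 - (1)·-0.200 - (2)·1.300 - (-1)·-1.600) / (7) = -2.286
  x_2 = (-5 - (4)·1.700 - (-4)·1.300 - (-2)·-1.600) / (12) = -0.817
  x_3 = (-3 - (-2)·1.700 - (-1)·-0.200 - (-1)·-1.600) / (6) = -0.233
  x_4 = (4 - (-2)·1.700 - (3)·-0.200 - (1)·1.300) / (7) = 0.957
Iteration 2:
  x_1 = (-12 - (1)·-0.817 - (2)·-0.233 - (-1)·0.957) / (7) = -1.394
  x_2 = (-5 - (4)·-2.286 - (-4)·-0.233 - (-2)·0.957) / (12) = 0.427
  x_3 = (-3 - (-2)·-2.286 - (-1)·-0.817 - (-1)·0.957) / (6) = -1.239
  x_4 = (4 - (-2)·-2.286 - (3)·-0.817 - (1)·-0.233) / (7) = 0.302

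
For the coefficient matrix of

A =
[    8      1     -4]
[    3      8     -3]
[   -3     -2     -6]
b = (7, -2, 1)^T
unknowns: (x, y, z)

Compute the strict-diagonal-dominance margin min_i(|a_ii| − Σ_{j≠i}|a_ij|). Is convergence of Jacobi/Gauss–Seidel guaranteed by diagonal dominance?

row 1: |8| − (1+4) = 3
row 2: |8| − (3+3) = 2
row 3: |-6| − (3+2) = 1
minimum over rows = 1 → strictly diagonally dominant (convergence guaranteed)

1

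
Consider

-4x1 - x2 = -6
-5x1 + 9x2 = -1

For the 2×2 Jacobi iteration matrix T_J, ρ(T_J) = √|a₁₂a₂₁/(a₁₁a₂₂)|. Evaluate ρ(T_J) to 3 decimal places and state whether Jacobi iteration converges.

a₁₂a₂₁/(a₁₁a₂₂) = (-1)·(-5) / ((-4)·(9)) = -0.138889
ρ = √|-0.138889| = √0.138889 = 0.373
ρ < 1, so Jacobi converges

0.373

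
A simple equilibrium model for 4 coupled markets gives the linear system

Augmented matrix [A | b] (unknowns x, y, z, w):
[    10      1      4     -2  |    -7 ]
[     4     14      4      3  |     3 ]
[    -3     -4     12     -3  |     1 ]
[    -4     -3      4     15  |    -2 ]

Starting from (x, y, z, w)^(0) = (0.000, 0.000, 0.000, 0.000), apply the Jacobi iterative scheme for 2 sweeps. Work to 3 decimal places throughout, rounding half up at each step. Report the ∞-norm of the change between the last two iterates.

Iteration 1:
  x = (-7 - (1)·0.000 - (4)·0.000 - (-2)·0.000) / (10) = -0.700
  y = (3 - (4)·0.000 - (4)·0.000 - (3)·0.000) / (14) = 0.214
  z = (1 - (-3)·0.000 - (-4)·0.000 - (-3)·0.000) / (12) = 0.083
  w = (-2 - (-4)·0.000 - (-3)·0.000 - (4)·0.000) / (15) = -0.133
Iteration 2:
  x = (-7 - (1)·0.214 - (4)·0.083 - (-2)·-0.133) / (10) = -0.781
  y = (3 - (4)·-0.700 - (4)·0.083 - (3)·-0.133) / (14) = 0.419
  z = (1 - (-3)·-0.700 - (-4)·0.214 - (-3)·-0.133) / (12) = -0.054
  w = (-2 - (-4)·-0.700 - (-3)·0.214 - (4)·0.083) / (15) = -0.299
Change: (-0.081, 0.205, -0.137, -0.166) → max |·| = 0.205

0.205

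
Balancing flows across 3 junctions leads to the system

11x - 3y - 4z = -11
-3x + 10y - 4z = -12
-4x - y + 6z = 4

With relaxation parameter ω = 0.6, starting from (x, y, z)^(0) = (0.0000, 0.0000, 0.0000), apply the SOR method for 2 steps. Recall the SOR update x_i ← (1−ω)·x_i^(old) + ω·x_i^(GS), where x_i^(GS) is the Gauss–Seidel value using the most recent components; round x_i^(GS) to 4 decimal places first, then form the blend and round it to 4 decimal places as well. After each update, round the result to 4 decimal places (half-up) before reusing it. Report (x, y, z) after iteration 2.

Iteration 1:
  x: GS value = (-11 - (-3)·0.0000 - (-4)·0.0000) / (11) = -1.0000;  x ← (1−ω)·0.0000 + ω·-1.0000 = -0.6000
  y: GS value = (-12 - (-3)·-0.6000 - (-4)·0.0000) / (10) = -1.3800;  y ← (1−ω)·0.0000 + ω·-1.3800 = -0.8280
  z: GS value = (4 - (-4)·-0.6000 - (-1)·-0.8280) / (6) = 0.1287;  z ← (1−ω)·0.0000 + ω·0.1287 = 0.0772
Iteration 2:
  x: GS value = (-11 - (-3)·-0.8280 - (-4)·0.0772) / (11) = -1.1977;  x ← (1−ω)·-0.6000 + ω·-1.1977 = -0.9586
  y: GS value = (-12 - (-3)·-0.9586 - (-4)·0.0772) / (10) = -1.4567;  y ← (1−ω)·-0.8280 + ω·-1.4567 = -1.2052
  z: GS value = (4 - (-4)·-0.9586 - (-1)·-1.2052) / (6) = -0.1733;  z ← (1−ω)·0.0772 + ω·-0.1733 = -0.0731

(-0.9586, -1.2052, -0.0731)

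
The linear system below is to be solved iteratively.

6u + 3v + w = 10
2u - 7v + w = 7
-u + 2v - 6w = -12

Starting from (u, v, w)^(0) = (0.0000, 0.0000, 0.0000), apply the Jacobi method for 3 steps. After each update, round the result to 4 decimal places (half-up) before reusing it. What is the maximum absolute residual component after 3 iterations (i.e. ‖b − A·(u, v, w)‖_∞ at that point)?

0.3319

Iteration 1:
  u = (10 - (3)·0.0000 - (1)·0.0000) / (6) = 1.6667
  v = (7 - (2)·0.0000 - (1)·0.0000) / (-7) = -1.0000
  w = (-12 - (-1)·0.0000 - (2)·0.0000) / (-6) = 2.0000
Iteration 2:
  u = (10 - (3)·-1.0000 - (1)·2.0000) / (6) = 1.8333
  v = (7 - (2)·1.6667 - (1)·2.0000) / (-7) = -0.2381
  w = (-12 - (-1)·1.6667 - (2)·-1.0000) / (-6) = 1.3889
Iteration 3:
  u = (10 - (3)·-0.2381 - (1)·1.3889) / (6) = 1.5542
  v = (7 - (2)·1.8333 - (1)·1.3889) / (-7) = -0.2778
  w = (-12 - (-1)·1.8333 - (2)·-0.2381) / (-6) = 1.6151
Residual b − A·x = (-0.1069, 0.3319, -0.1996); ∞-norm = 0.3319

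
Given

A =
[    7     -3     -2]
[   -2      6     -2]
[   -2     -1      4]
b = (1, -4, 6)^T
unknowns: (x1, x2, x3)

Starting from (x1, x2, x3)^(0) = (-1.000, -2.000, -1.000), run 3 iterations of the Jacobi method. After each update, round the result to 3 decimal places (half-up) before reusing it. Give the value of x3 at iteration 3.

1.149

Iteration 1:
  x1 = (1 - (-3)·-2.000 - (-2)·-1.000) / (7) = -1.000
  x2 = (-4 - (-2)·-1.000 - (-2)·-1.000) / (6) = -1.333
  x3 = (6 - (-2)·-1.000 - (-1)·-2.000) / (4) = 0.500
Iteration 2:
  x1 = (1 - (-3)·-1.333 - (-2)·0.500) / (7) = -0.286
  x2 = (-4 - (-2)·-1.000 - (-2)·0.500) / (6) = -0.833
  x3 = (6 - (-2)·-1.000 - (-1)·-1.333) / (4) = 0.667
Iteration 3:
  x1 = (1 - (-3)·-0.833 - (-2)·0.667) / (7) = -0.024
  x2 = (-4 - (-2)·-0.286 - (-2)·0.667) / (6) = -0.540
  x3 = (6 - (-2)·-0.286 - (-1)·-0.833) / (4) = 1.149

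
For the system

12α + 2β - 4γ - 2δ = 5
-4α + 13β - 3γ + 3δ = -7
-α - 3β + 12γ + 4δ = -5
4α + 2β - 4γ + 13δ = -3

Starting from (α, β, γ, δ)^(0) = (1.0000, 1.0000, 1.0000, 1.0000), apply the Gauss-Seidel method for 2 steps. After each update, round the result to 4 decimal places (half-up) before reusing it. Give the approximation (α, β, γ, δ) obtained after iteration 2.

Iteration 1:
  α = (5 - (2)·1.0000 - (-4)·1.0000 - (-2)·1.0000) / (12) = 0.7500
  β = (-7 - (-4)·0.7500 - (-3)·1.0000 - (3)·1.0000) / (13) = -0.3077
  γ = (-5 - (-1)·0.7500 - (-3)·-0.3077 - (4)·1.0000) / (12) = -0.7644
  δ = (-3 - (4)·0.7500 - (2)·-0.3077 - (-4)·-0.7644) / (13) = -0.6494
Iteration 2:
  α = (5 - (2)·-0.3077 - (-4)·-0.7644 - (-2)·-0.6494) / (12) = 0.1049
  β = (-7 - (-4)·0.1049 - (-3)·-0.7644 - (3)·-0.6494) / (13) = -0.5327
  γ = (-5 - (-1)·0.1049 - (-3)·-0.5327 - (4)·-0.6494) / (12) = -0.3246
  δ = (-3 - (4)·0.1049 - (2)·-0.5327 - (-4)·-0.3246) / (13) = -0.2810

(0.1049, -0.5327, -0.3246, -0.2810)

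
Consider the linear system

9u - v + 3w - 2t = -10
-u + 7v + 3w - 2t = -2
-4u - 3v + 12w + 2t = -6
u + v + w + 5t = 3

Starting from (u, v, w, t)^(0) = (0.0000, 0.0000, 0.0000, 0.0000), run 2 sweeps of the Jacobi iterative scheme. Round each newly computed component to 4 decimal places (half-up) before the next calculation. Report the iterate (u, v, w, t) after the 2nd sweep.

Iteration 1:
  u = (-10 - (-1)·0.0000 - (3)·0.0000 - (-2)·0.0000) / (9) = -1.1111
  v = (-2 - (-1)·0.0000 - (3)·0.0000 - (-2)·0.0000) / (7) = -0.2857
  w = (-6 - (-4)·0.0000 - (-3)·0.0000 - (2)·0.0000) / (12) = -0.5000
  t = (3 - (1)·0.0000 - (1)·0.0000 - (1)·0.0000) / (5) = 0.6000
Iteration 2:
  u = (-10 - (-1)·-0.2857 - (3)·-0.5000 - (-2)·0.6000) / (9) = -0.8429
  v = (-2 - (-1)·-1.1111 - (3)·-0.5000 - (-2)·0.6000) / (7) = -0.0587
  w = (-6 - (-4)·-1.1111 - (-3)·-0.2857 - (2)·0.6000) / (12) = -1.0418
  t = (3 - (1)·-1.1111 - (1)·-0.2857 - (1)·-0.5000) / (5) = 0.9794

(-0.8429, -0.0587, -1.0418, 0.9794)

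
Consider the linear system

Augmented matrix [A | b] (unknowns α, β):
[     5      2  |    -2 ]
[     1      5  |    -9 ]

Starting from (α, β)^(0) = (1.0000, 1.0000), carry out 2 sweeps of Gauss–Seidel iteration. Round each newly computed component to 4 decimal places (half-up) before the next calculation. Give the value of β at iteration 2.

-1.8512

Iteration 1:
  α = (-2 - (2)·1.0000) / (5) = -0.8000
  β = (-9 - (1)·-0.8000) / (5) = -1.6400
Iteration 2:
  α = (-2 - (2)·-1.6400) / (5) = 0.2560
  β = (-9 - (1)·0.2560) / (5) = -1.8512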